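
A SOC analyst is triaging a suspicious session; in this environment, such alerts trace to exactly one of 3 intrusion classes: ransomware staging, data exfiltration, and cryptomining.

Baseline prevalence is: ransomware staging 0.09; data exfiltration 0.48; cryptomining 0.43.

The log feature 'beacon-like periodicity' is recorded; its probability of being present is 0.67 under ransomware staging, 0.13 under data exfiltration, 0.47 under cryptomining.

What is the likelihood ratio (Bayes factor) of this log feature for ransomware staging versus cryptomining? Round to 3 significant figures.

1.43

The Bayes factor is the ratio of the two likelihoods.
  ransomware staging: 0.67
  cryptomining: 0.47
Bayes factor = 0.67 / 0.47 ≈ 1.43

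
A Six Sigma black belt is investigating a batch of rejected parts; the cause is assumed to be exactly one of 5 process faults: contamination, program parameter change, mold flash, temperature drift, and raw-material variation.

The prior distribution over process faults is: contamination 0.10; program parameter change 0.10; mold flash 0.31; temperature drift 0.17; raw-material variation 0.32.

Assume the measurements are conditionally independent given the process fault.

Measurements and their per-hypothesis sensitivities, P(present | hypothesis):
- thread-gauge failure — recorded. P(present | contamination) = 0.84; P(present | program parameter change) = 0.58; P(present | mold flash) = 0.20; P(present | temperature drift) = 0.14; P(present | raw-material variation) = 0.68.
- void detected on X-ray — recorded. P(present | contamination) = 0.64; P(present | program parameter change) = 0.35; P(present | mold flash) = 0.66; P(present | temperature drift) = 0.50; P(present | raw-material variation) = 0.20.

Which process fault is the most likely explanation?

contamination

For each hypothesis, the unnormalized posterior weight is prior × product of the measurement likelihoods:
  contamination: 0.10 × 0.84 × 0.64 = 0.05376
  program parameter change: 0.10 × 0.58 × 0.35 = 0.0203
  mold flash: 0.31 × 0.20 × 0.66 = 0.04092
  temperature drift: 0.17 × 0.14 × 0.50 = 0.0119
  raw-material variation: 0.32 × 0.68 × 0.20 = 0.04352
Normalizing constant Z = 0.05376 + 0.0203 + 0.04092 + 0.0119 + 0.04352 = 0.1704.
P(contamination | evidence) ≈ 0.05376 / 0.1704 ≈ 0.315
P(program parameter change | evidence) ≈ 0.0203 / 0.1704 ≈ 0.119
P(mold flash | evidence) ≈ 0.04092 / 0.1704 ≈ 0.240
P(temperature drift | evidence) ≈ 0.0119 / 0.1704 ≈ 0.070
P(raw-material variation | evidence) ≈ 0.04352 / 0.1704 ≈ 0.255
The largest is 0.315, so contamination is most probable.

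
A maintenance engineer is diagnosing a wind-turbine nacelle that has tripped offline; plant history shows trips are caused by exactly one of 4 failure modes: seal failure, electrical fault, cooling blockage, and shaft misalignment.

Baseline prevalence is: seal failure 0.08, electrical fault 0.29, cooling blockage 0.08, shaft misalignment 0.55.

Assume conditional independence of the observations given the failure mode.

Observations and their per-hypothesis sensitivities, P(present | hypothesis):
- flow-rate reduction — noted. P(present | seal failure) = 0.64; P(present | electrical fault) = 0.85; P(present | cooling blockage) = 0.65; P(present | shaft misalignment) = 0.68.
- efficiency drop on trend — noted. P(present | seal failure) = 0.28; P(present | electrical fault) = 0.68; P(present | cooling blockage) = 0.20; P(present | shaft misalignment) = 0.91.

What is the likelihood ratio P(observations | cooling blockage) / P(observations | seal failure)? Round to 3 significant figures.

The Bayes factor is the ratio of the joint likelihoods of the evidence pattern under the two hypotheses.
  cooling blockage: 0.65 × 0.20 = 0.13
  seal failure: 0.64 × 0.28 = 0.1792
Bayes factor = 0.13 / 0.1792 ≈ 0.725

0.725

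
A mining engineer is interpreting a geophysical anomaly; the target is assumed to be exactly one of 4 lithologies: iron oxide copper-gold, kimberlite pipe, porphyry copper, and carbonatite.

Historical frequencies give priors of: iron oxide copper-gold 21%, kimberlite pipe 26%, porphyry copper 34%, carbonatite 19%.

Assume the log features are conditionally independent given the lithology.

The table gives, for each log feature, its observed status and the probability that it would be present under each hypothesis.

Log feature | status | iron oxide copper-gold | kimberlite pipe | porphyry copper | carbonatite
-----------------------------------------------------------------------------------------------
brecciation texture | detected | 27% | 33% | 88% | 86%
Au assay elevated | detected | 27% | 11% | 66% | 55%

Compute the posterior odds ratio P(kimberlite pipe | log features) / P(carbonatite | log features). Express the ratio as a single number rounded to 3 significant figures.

Unnormalized posterior weight (prior times the log feature likelihoods) for each of the two hypotheses:
  kimberlite pipe: 0.26 × 0.33 × 0.11 = 0.009438
  carbonatite: 0.19 × 0.86 × 0.55 = 0.08987
Posterior odds = 0.009438 / 0.08987 ≈ 0.105.

0.105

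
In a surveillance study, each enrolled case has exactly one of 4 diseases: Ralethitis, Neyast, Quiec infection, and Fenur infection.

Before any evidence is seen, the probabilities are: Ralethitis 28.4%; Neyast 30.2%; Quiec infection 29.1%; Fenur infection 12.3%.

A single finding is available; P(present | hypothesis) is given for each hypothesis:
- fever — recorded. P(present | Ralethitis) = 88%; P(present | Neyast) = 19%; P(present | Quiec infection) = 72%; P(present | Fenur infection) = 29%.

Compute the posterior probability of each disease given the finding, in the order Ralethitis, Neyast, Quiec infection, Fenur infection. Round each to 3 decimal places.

By Bayes' rule, the unnormalized weight for each hypothesis is prior × likelihood:
  Ralethitis: 0.284 × 0.88 = 0.24992
  Neyast: 0.302 × 0.19 = 0.05738
  Quiec infection: 0.291 × 0.72 = 0.20952
  Fenur infection: 0.123 × 0.29 = 0.03567
Normalizing constant Z = 0.24992 + 0.05738 + 0.20952 + 0.03567 = 0.55249.
P(Ralethitis | evidence) = 0.24992 / 0.55249 ≈ 0.452
P(Neyast | evidence) = 0.05738 / 0.55249 ≈ 0.104
P(Quiec infection | evidence) = 0.20952 / 0.55249 ≈ 0.379
P(Fenur infection | evidence) = 0.03567 / 0.55249 ≈ 0.065

0.452, 0.104, 0.379, 0.065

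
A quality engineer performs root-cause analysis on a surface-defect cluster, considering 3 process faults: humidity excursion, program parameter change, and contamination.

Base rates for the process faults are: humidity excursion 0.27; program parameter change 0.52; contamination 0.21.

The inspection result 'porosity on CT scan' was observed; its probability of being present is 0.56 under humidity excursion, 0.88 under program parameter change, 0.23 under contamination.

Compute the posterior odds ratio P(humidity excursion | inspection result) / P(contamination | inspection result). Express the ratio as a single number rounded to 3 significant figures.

3.13

Unnormalized posterior weight (prior times the inspection result likelihood) for each of the two hypotheses:
  humidity excursion: 0.27 × 0.56 = 0.1512
  contamination: 0.21 × 0.23 = 0.0483
Odds(humidity excursion : contamination) = 0.1512 / 0.0483 ≈ 3.13.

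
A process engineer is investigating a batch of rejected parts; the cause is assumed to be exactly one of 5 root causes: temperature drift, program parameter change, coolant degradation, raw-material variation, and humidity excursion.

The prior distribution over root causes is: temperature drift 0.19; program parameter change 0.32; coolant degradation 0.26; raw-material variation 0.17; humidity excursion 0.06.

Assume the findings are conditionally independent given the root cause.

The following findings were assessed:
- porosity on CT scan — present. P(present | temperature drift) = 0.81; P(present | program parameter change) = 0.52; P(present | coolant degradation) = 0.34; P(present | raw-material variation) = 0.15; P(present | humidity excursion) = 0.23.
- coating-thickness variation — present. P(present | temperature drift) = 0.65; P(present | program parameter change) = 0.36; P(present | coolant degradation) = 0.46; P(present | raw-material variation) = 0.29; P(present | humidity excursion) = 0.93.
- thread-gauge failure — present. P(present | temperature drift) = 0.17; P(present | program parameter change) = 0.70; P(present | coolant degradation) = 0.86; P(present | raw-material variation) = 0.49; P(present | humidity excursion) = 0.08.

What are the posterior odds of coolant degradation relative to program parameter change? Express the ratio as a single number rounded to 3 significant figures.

0.834

The normalizing constant cancels in an odds ratio, so compute prior × likelihood for the two hypotheses only:
  coolant degradation: 0.26 × 0.34 × 0.46 × 0.86 = 0.034971
  program parameter change: 0.32 × 0.52 × 0.36 × 0.70 = 0.041933
Odds(coolant degradation : program parameter change) = 0.034971 / 0.041933 ≈ 0.834.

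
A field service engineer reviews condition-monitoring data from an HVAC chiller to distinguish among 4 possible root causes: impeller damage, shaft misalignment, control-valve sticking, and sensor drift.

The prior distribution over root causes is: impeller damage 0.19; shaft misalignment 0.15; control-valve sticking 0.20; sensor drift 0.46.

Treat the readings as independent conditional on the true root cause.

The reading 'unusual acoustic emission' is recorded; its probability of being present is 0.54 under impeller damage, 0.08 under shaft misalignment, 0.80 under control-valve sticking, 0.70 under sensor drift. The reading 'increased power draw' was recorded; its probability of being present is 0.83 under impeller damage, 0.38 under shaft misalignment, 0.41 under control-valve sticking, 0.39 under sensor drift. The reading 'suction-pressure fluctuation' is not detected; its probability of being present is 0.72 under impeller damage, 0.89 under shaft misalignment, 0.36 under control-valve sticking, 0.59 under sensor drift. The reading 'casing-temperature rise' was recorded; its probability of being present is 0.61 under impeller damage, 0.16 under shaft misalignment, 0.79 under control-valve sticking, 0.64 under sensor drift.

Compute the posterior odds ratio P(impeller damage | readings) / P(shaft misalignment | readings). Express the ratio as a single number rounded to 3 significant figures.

The normalizing constant cancels in an odds ratio, so compute prior × likelihood for the two hypotheses only (using 1 − P(present | H) for each absent reading):
  impeller damage: 0.19 × 0.54 × 0.83 × (1 − 0.72) × 0.61 = 0.014545
  shaft misalignment: 0.15 × 0.08 × 0.38 × (1 − 0.89) × 0.16 = 8.0256e-05
Posterior odds = 0.014545 / 8.0256e-05 ≈ 181.

181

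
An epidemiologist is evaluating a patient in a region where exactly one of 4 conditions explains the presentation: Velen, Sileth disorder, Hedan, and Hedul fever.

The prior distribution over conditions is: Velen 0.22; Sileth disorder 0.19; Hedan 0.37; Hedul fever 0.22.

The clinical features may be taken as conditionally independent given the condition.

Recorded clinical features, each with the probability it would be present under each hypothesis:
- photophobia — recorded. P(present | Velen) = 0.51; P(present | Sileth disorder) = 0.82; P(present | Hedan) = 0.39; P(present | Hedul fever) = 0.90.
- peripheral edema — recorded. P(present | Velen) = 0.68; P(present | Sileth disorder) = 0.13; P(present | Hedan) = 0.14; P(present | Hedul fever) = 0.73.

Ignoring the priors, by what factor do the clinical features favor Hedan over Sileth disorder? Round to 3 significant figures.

Take the product of per-clinical feature likelihoods under each hypothesis, then divide.
  Hedan: 0.39 × 0.14 = 0.0546
  Sileth disorder: 0.82 × 0.13 = 0.1066
Bayes factor = 0.0546 / 0.1066 ≈ 0.512

0.512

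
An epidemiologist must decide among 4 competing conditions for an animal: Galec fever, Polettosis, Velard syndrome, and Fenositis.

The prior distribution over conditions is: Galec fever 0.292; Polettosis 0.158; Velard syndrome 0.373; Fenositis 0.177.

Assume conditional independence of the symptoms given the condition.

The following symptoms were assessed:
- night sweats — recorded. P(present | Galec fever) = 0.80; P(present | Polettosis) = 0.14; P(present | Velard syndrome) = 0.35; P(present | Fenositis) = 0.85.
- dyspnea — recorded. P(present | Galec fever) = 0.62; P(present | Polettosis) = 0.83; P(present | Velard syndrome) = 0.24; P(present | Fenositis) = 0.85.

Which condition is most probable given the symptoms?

By Bayes' rule with conditional independence, the unnormalized weight for each hypothesis is prior × ∏ likelihoods:
  Galec fever: 0.292 × 0.80 × 0.62 = 0.14483
  Polettosis: 0.158 × 0.14 × 0.83 = 0.01836
  Velard syndrome: 0.373 × 0.35 × 0.24 = 0.031332
  Fenositis: 0.177 × 0.85 × 0.85 = 0.12788
Marginal likelihood of the evidence = 0.32241.
P(Galec fever | evidence) ≈ 0.14483 / 0.32241 ≈ 0.449
P(Polettosis | evidence) ≈ 0.01836 / 0.32241 ≈ 0.057
P(Velard syndrome | evidence) ≈ 0.031332 / 0.32241 ≈ 0.097
P(Fenositis | evidence) ≈ 0.12788 / 0.32241 ≈ 0.397
The largest is 0.449, so Galec fever is most probable.

Galec fever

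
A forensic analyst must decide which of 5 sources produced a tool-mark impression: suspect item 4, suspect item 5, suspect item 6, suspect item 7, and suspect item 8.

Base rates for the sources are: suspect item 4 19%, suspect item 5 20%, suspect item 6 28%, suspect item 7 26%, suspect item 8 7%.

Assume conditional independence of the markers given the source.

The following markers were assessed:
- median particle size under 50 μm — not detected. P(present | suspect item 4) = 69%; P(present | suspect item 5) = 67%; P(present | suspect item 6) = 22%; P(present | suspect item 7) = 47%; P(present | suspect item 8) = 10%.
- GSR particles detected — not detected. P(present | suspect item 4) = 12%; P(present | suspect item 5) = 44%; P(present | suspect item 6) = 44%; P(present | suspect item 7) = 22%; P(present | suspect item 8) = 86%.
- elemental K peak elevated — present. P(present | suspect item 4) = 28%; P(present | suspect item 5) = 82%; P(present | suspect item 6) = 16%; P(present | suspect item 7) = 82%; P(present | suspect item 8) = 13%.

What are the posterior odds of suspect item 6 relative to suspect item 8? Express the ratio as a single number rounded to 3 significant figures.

Unnormalized posterior weight (prior times the marker likelihoods) for each of the two hypotheses (using 1 − P(present | H) for each absent marker):
  suspect item 6: 0.28 × (1 − 0.22) × (1 − 0.44) × 0.16 = 0.019569
  suspect item 8: 0.07 × (1 − 0.10) × (1 − 0.86) × 0.13 = 0.0011466
Posterior odds = 0.019569 / 0.0011466 ≈ 17.1.

17.1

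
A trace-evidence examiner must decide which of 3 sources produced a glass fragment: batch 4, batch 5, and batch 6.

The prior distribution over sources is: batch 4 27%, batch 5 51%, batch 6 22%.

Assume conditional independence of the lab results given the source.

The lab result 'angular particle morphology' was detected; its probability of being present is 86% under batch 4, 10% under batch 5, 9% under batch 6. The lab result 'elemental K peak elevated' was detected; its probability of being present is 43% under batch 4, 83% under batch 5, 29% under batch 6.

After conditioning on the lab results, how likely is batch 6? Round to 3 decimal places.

Multiply each prior by the joint likelihood of the lab result pattern:
  batch 4: 0.27 × 0.86 × 0.43 = 0.099846
  batch 5: 0.51 × 0.10 × 0.83 = 0.04233
  batch 6: 0.22 × 0.09 × 0.29 = 0.005742
Marginal likelihood of the evidence = 0.14792.
P(batch 6 | evidence) = 0.005742 / 0.14792 ≈ 0.039.

0.039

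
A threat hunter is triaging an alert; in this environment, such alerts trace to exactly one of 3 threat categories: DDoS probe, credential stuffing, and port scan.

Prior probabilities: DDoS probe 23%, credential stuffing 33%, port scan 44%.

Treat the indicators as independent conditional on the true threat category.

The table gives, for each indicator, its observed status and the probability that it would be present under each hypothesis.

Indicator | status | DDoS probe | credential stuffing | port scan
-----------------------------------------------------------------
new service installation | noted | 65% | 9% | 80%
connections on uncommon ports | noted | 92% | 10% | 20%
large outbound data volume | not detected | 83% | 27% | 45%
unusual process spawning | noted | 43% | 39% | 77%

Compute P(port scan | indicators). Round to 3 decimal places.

0.732

Multiply each prior by the joint likelihood of the indicator pattern (using 1 − P(present | H) for each absent indicator):
  DDoS probe: 0.23 × 0.65 × 0.92 × (1 − 0.83) × 0.43 = 0.010054
  credential stuffing: 0.33 × 0.09 × 0.10 × (1 − 0.27) × 0.39 = 0.00084556
  port scan: 0.44 × 0.80 × 0.20 × (1 − 0.45) × 0.77 = 0.029814
The unnormalized weights sum to 0.040714.
P(port scan | evidence) = 0.029814 / 0.040714 ≈ 0.732.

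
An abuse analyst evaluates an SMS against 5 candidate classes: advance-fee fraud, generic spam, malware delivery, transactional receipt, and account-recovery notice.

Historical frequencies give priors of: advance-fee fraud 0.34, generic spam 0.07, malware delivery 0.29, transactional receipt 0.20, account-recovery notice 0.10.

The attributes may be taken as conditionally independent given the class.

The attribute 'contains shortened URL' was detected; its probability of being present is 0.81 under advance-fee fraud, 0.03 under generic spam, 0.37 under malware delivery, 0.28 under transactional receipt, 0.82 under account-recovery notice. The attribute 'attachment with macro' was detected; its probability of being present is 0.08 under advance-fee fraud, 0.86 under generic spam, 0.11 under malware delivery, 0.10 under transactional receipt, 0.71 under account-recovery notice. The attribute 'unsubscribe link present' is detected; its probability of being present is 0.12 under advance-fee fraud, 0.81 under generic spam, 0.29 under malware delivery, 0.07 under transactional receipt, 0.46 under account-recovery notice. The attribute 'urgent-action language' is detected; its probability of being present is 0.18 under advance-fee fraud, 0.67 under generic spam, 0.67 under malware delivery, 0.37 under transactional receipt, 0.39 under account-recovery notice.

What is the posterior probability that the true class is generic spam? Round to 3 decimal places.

Multiply each prior by the joint likelihood of the attribute pattern:
  advance-fee fraud: 0.34 × 0.81 × 0.08 × 0.12 × 0.18 = 0.00047589
  generic spam: 0.07 × 0.03 × 0.86 × 0.81 × 0.67 = 0.00098012
  malware delivery: 0.29 × 0.37 × 0.11 × 0.29 × 0.67 = 0.0022933
  transactional receipt: 0.20 × 0.28 × 0.10 × 0.07 × 0.37 = 0.00014504
  account-recovery notice: 0.10 × 0.82 × 0.71 × 0.46 × 0.39 = 0.010445
The unnormalized weights sum to 0.014339.
P(generic spam | evidence) = 0.00098012 / 0.014339 ≈ 0.068.

0.068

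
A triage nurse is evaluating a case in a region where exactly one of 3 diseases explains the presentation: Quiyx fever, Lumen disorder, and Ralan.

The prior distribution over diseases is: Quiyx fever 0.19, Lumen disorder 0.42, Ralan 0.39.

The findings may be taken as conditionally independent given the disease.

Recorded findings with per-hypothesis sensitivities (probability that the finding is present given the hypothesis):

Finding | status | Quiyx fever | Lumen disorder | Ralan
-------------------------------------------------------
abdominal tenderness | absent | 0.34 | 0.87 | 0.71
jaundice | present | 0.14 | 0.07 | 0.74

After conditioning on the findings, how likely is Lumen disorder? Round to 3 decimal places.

0.036

By Bayes' rule with conditional independence, the unnormalized weight for each hypothesis is prior × ∏ likelihoods (using 1 − P(present | H) for each absent finding):
  Quiyx fever: 0.19 × (1 − 0.34) × 0.14 = 0.017556
  Lumen disorder: 0.42 × (1 − 0.87) × 0.07 = 0.003822
  Ralan: 0.39 × (1 − 0.71) × 0.74 = 0.083694
Marginal likelihood of the evidence = 0.10507.
P(Lumen disorder | evidence) = 0.003822 / 0.10507 ≈ 0.036.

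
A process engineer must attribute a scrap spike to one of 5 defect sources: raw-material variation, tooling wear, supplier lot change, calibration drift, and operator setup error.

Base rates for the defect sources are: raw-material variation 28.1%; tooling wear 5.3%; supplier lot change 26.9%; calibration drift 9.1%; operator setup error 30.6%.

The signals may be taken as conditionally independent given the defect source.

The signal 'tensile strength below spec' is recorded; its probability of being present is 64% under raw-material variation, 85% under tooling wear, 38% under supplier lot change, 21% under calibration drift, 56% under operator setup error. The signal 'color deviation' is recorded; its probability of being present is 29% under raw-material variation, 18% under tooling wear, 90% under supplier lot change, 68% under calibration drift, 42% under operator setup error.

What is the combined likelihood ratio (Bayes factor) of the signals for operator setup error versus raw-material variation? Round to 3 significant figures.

1.27

The Bayes factor is the ratio of the joint likelihoods of the signal pattern under the two hypotheses.
  operator setup error: 0.56 × 0.42 = 0.2352
  raw-material variation: 0.64 × 0.29 = 0.1856
Bayes factor = 0.2352 / 0.1856 ≈ 1.27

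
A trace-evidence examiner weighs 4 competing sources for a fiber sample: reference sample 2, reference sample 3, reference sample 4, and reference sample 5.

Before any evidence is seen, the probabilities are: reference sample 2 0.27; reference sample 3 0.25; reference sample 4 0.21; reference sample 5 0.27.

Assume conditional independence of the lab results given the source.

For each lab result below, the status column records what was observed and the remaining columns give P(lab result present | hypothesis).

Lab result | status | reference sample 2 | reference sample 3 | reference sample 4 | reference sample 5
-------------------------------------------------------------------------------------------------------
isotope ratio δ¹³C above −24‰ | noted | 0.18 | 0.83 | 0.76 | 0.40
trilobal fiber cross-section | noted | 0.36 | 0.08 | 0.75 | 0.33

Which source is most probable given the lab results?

For each hypothesis, the unnormalized posterior weight is prior × product of the lab result likelihoods:
  reference sample 2: 0.27 × 0.18 × 0.36 = 0.017496
  reference sample 3: 0.25 × 0.83 × 0.08 = 0.0166
  reference sample 4: 0.21 × 0.76 × 0.75 = 0.1197
  reference sample 5: 0.27 × 0.40 × 0.33 = 0.03564
Marginal likelihood of the evidence = 0.18944.
P(reference sample 2 | evidence) ≈ 0.017496 / 0.18944 ≈ 0.092
P(reference sample 3 | evidence) ≈ 0.0166 / 0.18944 ≈ 0.088
P(reference sample 4 | evidence) ≈ 0.1197 / 0.18944 ≈ 0.632
P(reference sample 5 | evidence) ≈ 0.03564 / 0.18944 ≈ 0.188
The largest is 0.632, so reference sample 4 is most probable.

reference sample 4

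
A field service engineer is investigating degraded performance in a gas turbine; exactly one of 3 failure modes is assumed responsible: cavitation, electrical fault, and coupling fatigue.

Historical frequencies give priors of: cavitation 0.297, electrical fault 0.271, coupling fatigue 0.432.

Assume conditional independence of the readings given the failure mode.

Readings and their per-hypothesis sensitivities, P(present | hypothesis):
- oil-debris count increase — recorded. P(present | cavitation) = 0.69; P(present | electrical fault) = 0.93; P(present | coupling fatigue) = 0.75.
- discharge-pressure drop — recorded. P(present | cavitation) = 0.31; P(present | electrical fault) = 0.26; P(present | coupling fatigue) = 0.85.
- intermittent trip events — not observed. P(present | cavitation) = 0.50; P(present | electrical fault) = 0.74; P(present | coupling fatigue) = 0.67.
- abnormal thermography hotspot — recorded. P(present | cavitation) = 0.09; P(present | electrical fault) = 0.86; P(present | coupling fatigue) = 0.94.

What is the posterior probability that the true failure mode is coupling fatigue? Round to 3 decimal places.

0.830

By Bayes' rule with conditional independence, the unnormalized weight for each hypothesis is prior × ∏ likelihoods (using 1 − P(present | H) for each absent reading):
  cavitation: 0.297 × 0.69 × 0.31 × (1 − 0.50) × 0.09 = 0.0028588
  electrical fault: 0.271 × 0.93 × 0.26 × (1 − 0.74) × 0.86 = 0.014652
  coupling fatigue: 0.432 × 0.75 × 0.85 × (1 − 0.67) × 0.94 = 0.085429
Normalizing constant Z = 0.0028588 + 0.014652 + 0.085429 = 0.10294.
P(coupling fatigue | evidence) = 0.085429 / 0.10294 ≈ 0.830.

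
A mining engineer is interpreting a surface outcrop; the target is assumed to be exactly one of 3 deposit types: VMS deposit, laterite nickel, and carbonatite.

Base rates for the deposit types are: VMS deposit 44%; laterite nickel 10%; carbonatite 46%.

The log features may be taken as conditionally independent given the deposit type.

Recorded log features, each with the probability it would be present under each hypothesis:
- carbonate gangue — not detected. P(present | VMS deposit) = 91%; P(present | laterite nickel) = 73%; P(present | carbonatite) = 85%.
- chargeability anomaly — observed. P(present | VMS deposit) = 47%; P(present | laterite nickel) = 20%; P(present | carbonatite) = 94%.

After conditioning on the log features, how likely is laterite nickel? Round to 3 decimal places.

Multiply each prior by the joint likelihood of the log feature pattern (using 1 − P(present | H) for each absent log feature):
  VMS deposit: 0.44 × (1 − 0.91) × 0.47 = 0.018612
  laterite nickel: 0.10 × (1 − 0.73) × 0.20 = 0.0054
  carbonatite: 0.46 × (1 − 0.85) × 0.94 = 0.06486
Normalizing constant Z = 0.018612 + 0.0054 + 0.06486 = 0.088872.
P(laterite nickel | evidence) = 0.0054 / 0.088872 ≈ 0.061.

0.061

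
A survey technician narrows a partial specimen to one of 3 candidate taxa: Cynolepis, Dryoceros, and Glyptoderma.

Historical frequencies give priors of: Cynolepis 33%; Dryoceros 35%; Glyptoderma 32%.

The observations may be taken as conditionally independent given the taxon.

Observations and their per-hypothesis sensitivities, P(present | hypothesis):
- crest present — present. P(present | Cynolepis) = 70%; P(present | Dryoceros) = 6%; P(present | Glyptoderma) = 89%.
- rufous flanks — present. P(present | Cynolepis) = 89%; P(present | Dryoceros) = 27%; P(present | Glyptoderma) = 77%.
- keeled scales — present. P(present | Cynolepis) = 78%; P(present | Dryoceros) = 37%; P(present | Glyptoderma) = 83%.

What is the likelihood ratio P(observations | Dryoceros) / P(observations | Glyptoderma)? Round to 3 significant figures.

0.0105

Take the product of per-observation likelihoods under each hypothesis, then divide.
  Dryoceros: 0.06 × 0.27 × 0.37 = 0.005994
  Glyptoderma: 0.89 × 0.77 × 0.83 = 0.5688
Bayes factor = 0.005994 / 0.5688 ≈ 0.0105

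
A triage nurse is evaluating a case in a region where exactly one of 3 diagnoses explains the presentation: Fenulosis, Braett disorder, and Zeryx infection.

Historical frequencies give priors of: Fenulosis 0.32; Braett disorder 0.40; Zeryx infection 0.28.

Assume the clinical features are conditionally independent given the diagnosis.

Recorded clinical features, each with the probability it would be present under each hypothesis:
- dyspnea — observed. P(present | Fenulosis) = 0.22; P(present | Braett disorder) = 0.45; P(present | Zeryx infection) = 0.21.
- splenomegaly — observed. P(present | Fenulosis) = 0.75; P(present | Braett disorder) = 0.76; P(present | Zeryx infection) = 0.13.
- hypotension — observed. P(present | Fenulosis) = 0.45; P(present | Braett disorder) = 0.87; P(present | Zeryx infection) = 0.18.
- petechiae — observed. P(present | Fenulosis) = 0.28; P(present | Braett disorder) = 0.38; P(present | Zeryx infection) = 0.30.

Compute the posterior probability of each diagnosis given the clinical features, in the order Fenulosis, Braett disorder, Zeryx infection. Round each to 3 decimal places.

Multiply each prior by the joint likelihood of the clinical feature pattern:
  Fenulosis: 0.32 × 0.22 × 0.75 × 0.45 × 0.28 = 0.0066528
  Braett disorder: 0.40 × 0.45 × 0.76 × 0.87 × 0.38 = 0.045226
  Zeryx infection: 0.28 × 0.21 × 0.13 × 0.18 × 0.30 = 0.00041278
The unnormalized weights sum to 0.052292.
P(Fenulosis | evidence) = 0.0066528 / 0.052292 ≈ 0.127
P(Braett disorder | evidence) = 0.045226 / 0.052292 ≈ 0.865
P(Zeryx infection | evidence) = 0.00041278 / 0.052292 ≈ 0.008

0.127, 0.865, 0.008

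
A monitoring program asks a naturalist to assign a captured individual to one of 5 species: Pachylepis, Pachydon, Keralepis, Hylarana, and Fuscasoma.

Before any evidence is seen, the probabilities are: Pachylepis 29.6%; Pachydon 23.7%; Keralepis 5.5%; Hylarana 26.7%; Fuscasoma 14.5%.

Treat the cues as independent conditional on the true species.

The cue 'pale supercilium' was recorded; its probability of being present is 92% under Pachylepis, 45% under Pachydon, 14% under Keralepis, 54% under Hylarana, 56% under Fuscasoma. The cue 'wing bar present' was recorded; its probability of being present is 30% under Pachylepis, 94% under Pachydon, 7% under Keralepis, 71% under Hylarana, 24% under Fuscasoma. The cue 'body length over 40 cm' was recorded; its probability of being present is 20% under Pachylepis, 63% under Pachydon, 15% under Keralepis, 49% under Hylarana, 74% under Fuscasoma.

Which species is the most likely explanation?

By Bayes' rule with conditional independence, the unnormalized weight for each hypothesis is prior × ∏ likelihoods:
  Pachylepis: 0.296 × 0.92 × 0.30 × 0.20 = 0.016339
  Pachydon: 0.237 × 0.45 × 0.94 × 0.63 = 0.063158
  Keralepis: 0.055 × 0.14 × 0.07 × 0.15 = 8.085e-05
  Hylarana: 0.267 × 0.54 × 0.71 × 0.49 = 0.05016
  Fuscasoma: 0.145 × 0.56 × 0.24 × 0.74 = 0.014421
Marginal likelihood of the evidence = 0.14416.
P(Pachylepis | evidence) ≈ 0.016339 / 0.14416 ≈ 0.113
P(Pachydon | evidence) ≈ 0.063158 / 0.14416 ≈ 0.438
P(Keralepis | evidence) ≈ 8.085e-05 / 0.14416 ≈ 0.001
P(Hylarana | evidence) ≈ 0.05016 / 0.14416 ≈ 0.348
P(Fuscasoma | evidence) ≈ 0.014421 / 0.14416 ≈ 0.100
The largest is 0.438, so Pachydon is most probable.

Pachydon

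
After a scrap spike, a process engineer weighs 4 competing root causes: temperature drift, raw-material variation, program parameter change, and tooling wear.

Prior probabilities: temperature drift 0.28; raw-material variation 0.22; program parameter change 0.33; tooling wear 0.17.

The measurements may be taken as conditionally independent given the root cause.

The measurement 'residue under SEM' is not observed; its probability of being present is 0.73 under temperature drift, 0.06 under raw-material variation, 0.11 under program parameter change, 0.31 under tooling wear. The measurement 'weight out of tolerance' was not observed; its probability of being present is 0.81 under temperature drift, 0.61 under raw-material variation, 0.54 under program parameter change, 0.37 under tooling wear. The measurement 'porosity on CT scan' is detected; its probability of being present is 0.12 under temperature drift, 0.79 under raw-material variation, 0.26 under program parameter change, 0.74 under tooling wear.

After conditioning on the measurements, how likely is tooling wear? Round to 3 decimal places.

0.352

For each hypothesis, the unnormalized posterior weight is prior × product of the measurement likelihoods (using 1 − P(present | H) for each absent measurement):
  temperature drift: 0.28 × (1 − 0.73) × (1 − 0.81) × 0.12 = 0.0017237
  raw-material variation: 0.22 × (1 − 0.06) × (1 − 0.61) × 0.79 = 0.063715
  program parameter change: 0.33 × (1 − 0.11) × (1 − 0.54) × 0.26 = 0.035127
  tooling wear: 0.17 × (1 − 0.31) × (1 − 0.37) × 0.74 = 0.054685
Normalizing constant Z = 0.0017237 + 0.063715 + 0.035127 + 0.054685 = 0.15525.
P(tooling wear | evidence) = 0.054685 / 0.15525 ≈ 0.352.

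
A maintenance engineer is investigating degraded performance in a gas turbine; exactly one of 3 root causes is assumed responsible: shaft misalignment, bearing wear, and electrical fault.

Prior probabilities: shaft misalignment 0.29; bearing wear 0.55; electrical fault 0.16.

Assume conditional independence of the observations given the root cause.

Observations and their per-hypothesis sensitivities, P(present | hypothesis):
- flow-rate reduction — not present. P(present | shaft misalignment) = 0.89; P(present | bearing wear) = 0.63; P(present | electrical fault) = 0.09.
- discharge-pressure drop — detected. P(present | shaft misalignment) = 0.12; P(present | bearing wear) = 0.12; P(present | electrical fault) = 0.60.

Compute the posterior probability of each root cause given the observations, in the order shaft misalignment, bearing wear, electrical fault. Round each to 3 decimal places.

Multiply each prior by the joint likelihood of the evidence pattern (using 1 − P(present | H) for each absent observation):
  shaft misalignment: 0.29 × (1 − 0.89) × 0.12 = 0.003828
  bearing wear: 0.55 × (1 − 0.63) × 0.12 = 0.02442
  electrical fault: 0.16 × (1 − 0.09) × 0.60 = 0.08736
The unnormalized weights sum to 0.11561.
P(shaft misalignment | evidence) = 0.003828 / 0.11561 ≈ 0.033
P(bearing wear | evidence) = 0.02442 / 0.11561 ≈ 0.211
P(electrical fault | evidence) = 0.08736 / 0.11561 ≈ 0.756

0.033, 0.211, 0.756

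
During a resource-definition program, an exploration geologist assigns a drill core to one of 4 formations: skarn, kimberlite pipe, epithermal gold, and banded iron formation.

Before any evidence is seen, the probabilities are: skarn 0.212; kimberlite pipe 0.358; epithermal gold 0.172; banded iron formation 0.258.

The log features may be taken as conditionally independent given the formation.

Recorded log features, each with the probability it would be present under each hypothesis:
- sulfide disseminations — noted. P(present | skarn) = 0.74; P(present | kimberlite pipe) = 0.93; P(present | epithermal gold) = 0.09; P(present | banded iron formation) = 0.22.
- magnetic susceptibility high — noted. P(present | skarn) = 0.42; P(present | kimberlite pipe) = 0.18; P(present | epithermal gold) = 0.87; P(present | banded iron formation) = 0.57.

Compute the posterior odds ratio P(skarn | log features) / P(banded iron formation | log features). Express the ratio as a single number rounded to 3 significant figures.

2.04

Unnormalized posterior weight (prior times the log feature likelihoods) for each of the two hypotheses:
  skarn: 0.212 × 0.74 × 0.42 = 0.06589
  banded iron formation: 0.258 × 0.22 × 0.57 = 0.032353
Odds(skarn : banded iron formation) = 0.06589 / 0.032353 ≈ 2.04.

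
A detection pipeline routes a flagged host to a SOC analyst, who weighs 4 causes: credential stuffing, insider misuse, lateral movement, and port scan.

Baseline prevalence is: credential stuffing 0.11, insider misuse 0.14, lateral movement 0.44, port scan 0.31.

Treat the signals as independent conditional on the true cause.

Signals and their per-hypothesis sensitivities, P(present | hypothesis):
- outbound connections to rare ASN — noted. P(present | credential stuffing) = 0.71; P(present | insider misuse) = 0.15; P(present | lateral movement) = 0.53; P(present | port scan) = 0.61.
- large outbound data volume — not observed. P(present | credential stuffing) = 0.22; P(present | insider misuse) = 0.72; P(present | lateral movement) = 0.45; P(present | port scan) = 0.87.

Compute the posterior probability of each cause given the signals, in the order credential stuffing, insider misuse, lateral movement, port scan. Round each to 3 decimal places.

0.277, 0.027, 0.584, 0.112

For each hypothesis, the unnormalized posterior weight is prior × product of the signal likelihoods (using 1 − P(present | H) for each absent signal):
  credential stuffing: 0.11 × 0.71 × (1 − 0.22) = 0.060918
  insider misuse: 0.14 × 0.15 × (1 − 0.72) = 0.00588
  lateral movement: 0.44 × 0.53 × (1 − 0.45) = 0.12826
  port scan: 0.31 × 0.61 × (1 − 0.87) = 0.024583
Normalizing constant Z = 0.060918 + 0.00588 + 0.12826 + 0.024583 = 0.21964.
P(credential stuffing | evidence) = 0.060918 / 0.21964 ≈ 0.277
P(insider misuse | evidence) = 0.00588 / 0.21964 ≈ 0.027
P(lateral movement | evidence) = 0.12826 / 0.21964 ≈ 0.584
P(port scan | evidence) = 0.024583 / 0.21964 ≈ 0.112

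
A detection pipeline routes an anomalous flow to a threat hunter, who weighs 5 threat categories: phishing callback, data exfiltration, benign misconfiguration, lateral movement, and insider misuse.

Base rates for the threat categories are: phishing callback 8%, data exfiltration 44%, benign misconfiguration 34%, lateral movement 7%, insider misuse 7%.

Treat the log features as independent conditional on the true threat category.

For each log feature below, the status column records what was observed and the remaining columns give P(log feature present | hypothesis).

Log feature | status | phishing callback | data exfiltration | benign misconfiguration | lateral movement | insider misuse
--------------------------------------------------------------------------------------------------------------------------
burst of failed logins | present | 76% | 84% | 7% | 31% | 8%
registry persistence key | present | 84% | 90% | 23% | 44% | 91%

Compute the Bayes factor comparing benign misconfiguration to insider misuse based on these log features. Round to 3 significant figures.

Joint likelihood of the log feature pattern under each hypothesis:
  benign misconfiguration: 0.07 × 0.23 = 0.0161
  insider misuse: 0.08 × 0.91 = 0.0728
Bayes factor = 0.0161 / 0.0728 ≈ 0.221

0.221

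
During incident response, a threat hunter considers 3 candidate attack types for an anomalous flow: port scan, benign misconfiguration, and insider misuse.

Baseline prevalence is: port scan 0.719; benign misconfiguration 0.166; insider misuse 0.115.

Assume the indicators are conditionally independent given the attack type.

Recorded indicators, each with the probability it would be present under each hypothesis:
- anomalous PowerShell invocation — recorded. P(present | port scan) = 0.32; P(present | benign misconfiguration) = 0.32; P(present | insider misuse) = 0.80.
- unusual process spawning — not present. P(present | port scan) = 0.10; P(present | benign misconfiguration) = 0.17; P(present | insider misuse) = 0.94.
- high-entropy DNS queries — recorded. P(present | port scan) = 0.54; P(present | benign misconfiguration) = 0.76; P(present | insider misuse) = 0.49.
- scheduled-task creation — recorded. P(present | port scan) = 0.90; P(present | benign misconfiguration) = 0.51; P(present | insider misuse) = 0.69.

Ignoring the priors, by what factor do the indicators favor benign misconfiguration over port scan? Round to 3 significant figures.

Take the product of per-indicator likelihoods under each hypothesis (using 1 − P(present | H) for each absent indicator), then divide.
  benign misconfiguration: 0.32 × (1 − 0.17) × 0.76 × 0.51 = 0.10295
  port scan: 0.32 × (1 − 0.10) × 0.54 × 0.90 = 0.13997
Bayes factor = 0.10295 / 0.13997 ≈ 0.736

0.736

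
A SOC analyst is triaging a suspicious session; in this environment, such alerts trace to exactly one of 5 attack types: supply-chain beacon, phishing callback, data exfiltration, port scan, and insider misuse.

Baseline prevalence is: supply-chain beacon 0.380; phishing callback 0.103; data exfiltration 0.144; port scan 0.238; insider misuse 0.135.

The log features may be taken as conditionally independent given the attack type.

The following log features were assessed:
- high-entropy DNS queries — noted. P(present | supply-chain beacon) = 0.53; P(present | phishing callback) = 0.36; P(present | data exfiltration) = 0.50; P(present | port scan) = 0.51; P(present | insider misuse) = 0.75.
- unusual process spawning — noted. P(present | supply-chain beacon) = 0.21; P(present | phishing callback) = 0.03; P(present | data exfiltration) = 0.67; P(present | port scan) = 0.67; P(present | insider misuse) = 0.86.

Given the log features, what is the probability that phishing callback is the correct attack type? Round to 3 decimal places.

Multiply each prior by the joint likelihood of the log feature pattern:
  supply-chain beacon: 0.380 × 0.53 × 0.21 = 0.042294
  phishing callback: 0.103 × 0.36 × 0.03 = 0.0011124
  data exfiltration: 0.144 × 0.50 × 0.67 = 0.04824
  port scan: 0.238 × 0.51 × 0.67 = 0.081325
  insider misuse: 0.135 × 0.75 × 0.86 = 0.087075
Normalizing constant Z = 0.042294 + 0.0011124 + 0.04824 + 0.081325 + 0.087075 = 0.26005.
P(phishing callback | evidence) = 0.0011124 / 0.26005 ≈ 0.004.

0.004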